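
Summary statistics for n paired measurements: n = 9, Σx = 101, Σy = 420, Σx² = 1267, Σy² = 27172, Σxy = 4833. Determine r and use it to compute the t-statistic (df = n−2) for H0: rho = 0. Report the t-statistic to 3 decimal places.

Numerator: nΣxy − (Σx)(Σy) = 9·4833 − (101)(420) = 1077
Denominator: √[(nΣx²−(Σx)²)(nΣy²−(Σy)²)]
  nΣx²−(Σx)² = 9·1267 − 10201 = 1202;  nΣy²−(Σy)² = 9·27172 − 176400 = 68148
  √(1202·68148) = √81913896 = 9050.6296
r = 1077 / 9050.6296 = 0.1190
t = r·√(n−2)/√(1−r²) = 0.1190·√7 / √(1−0.014161) = 0.314844 / 0.992894 = 0.317

0.317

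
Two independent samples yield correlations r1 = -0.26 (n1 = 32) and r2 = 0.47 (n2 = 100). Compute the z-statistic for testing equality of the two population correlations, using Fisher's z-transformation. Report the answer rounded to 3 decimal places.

z1 = atanh(-0.26) = -0.266108,  z2 = atanh(0.47) = 0.510070
SE = √(1/(n1−3) + 1/(n2−3)) = √(1/29 + 1/97) = √(0.0344828 + 0.0103093) = √0.0447921 = 0.211641
z = (z1 − z2)/SE = (-0.266108 − 0.510070) / 0.211641 = -0.776178 / 0.211641 = -3.667

-3.667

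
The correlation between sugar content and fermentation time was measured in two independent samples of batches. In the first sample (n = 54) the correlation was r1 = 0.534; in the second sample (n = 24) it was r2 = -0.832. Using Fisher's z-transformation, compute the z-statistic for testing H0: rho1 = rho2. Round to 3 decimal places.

6.905

z1 = atanh(0.534) = 0.595724,  z2 = atanh(-0.832) = -1.194600
SE = √(1/(n1−3) + 1/(n2−3)) = √(1/51 + 1/21) = √(0.0196078 + 0.0476190) = √0.0672268 = 0.259281
z = (z1 − z2)/SE = (0.595724 − (-1.194600)) / 0.259281 = 1.790324 / 0.259281 = 6.905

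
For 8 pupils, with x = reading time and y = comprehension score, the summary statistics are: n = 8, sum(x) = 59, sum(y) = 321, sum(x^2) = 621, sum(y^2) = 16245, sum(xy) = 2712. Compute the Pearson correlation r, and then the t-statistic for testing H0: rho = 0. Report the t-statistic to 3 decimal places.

Numerator: nΣxy − (Σx)(Σy) = 8·2712 − (59)(321) = 2757
Denominator: √[(nΣx²−(Σx)²)(nΣy²−(Σy)²)]
  nΣx²−(Σx)² = 8·621 − 3481 = 1487;  nΣy²−(Σy)² = 8·16245 − 103041 = 26919
  √(1487·26919) = √40028553 = 6326.8122
r = 2757 / 6326.8122 = 0.4358
t = r·√(n−2)/√(1−r²) = 0.4358·√6 / √(1−0.189922) = 1.067488 / 0.900043 = 1.186

1.186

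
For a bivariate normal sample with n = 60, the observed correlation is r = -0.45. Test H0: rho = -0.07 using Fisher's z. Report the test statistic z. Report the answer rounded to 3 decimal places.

Fisher z: atanh(-0.45) = -0.484700, atanh(-0.07) = -0.070115
z = (z_r − z_0)·√(n−3) = (-0.484700 − (-0.070115))·√57 = -0.414585 · 7.549834 = -3.130

-3.130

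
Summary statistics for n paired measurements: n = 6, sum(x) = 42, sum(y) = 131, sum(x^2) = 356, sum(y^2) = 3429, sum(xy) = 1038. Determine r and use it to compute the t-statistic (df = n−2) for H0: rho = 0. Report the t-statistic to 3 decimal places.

S_xy = nΣxy − ΣxΣy = 6·1038 − 42·131 = 6228 − 5502 = 726
S_xx = nΣx² − (Σx)² = 6·356 − 42² = 2136 − 1764 = 372
S_yy = nΣy² − (Σy)² = 6·3429 − 131² = 20574 − 17161 = 3413
r = S_xy / √(S_xx·S_yy) = 726 / √(372·3413) = 726 / √1269636 = 726 / 1126.7813 = 0.6443
t = r·√(n−2)/√(1−r²) = 0.6443·√4 / √(1−0.415122) = 1.288600 / 0.764773 = 1.685

1.685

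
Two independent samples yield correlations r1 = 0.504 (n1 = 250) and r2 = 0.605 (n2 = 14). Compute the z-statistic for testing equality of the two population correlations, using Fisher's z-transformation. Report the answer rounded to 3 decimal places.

Fisher z-transforms: z1 = atanh(0.504) = 0.554654, z2 = atanh(0.605) = 0.700997; difference d = -0.146343
Var(d) = 1/247 + 1/11 = 0.0040486 + 0.0909091 = 0.0949577
z = d/√Var(d) = -0.146343 / √0.0949577 = -0.146343 / 0.308152 = -0.475

-0.475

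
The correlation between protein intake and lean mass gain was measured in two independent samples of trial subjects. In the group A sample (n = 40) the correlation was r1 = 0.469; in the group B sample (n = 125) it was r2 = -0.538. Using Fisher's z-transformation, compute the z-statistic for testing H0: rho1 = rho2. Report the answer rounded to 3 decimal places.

Fisher z-transforms: z1 = atanh(0.469) = 0.508788, z2 = atanh(-0.538) = -0.601337; difference d = 1.110125
Var(d) = 1/37 + 1/122 = 0.0270270 + 0.0081967 = 0.0352237
z = d/√Var(d) = 1.110125 / √0.0352237 = 1.110125 / 0.187680 = 5.915

5.915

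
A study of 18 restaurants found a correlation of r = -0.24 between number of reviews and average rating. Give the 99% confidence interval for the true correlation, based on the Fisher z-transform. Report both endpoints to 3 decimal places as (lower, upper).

z_r = atanh(-0.24) = -0.244774;  SE = 1/√(n−3) = 1/√15 = 0.258199
z-limits: -0.244774 ± 2.576·0.258199 = -0.244774 ± 0.665121 = [-0.909895, 0.420347]
ρ-limits: (tanh -0.909895, tanh 0.420347) = (-0.721, 0.397)

(-0.721, 0.397)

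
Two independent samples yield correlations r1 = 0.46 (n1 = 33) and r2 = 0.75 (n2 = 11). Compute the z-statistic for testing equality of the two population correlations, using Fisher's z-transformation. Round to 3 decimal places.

z1 = atanh(0.46) = 0.497311,  z2 = atanh(0.75) = 0.972955
SE = √(1/(n1−3) + 1/(n2−3)) = √(1/30 + 1/8) = √(0.0333333 + 0.1250000) = √0.1583333 = 0.397911
z = (z1 − z2)/SE = (0.497311 − 0.972955) / 0.397911 = -0.475644 / 0.397911 = -1.195

-1.195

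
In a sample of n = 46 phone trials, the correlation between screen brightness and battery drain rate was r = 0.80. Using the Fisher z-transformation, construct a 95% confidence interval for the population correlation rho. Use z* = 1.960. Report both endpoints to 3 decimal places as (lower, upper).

(0.664, 0.885)

z_r = atanh(0.80) = 1.098612;  SE = 1/√(n−3) = 1/√43 = 0.152499
z-limits: 1.098612 ± 1.960·0.152499 = 1.098612 ± 0.298898 = [0.799714, 1.397510]
ρ-limits: (tanh 0.799714, tanh 1.397510) = (0.664, 0.885)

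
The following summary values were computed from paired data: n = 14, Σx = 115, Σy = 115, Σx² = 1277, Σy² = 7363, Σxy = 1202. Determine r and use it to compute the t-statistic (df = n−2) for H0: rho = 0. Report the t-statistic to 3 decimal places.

0.620

S_xy = nΣxy − ΣxΣy = 14·1202 − 115·115 = 16828 − 13225 = 3603
S_xx = nΣx² − (Σx)² = 14·1277 − 115² = 17878 − 13225 = 4653
S_yy = nΣy² − (Σy)² = 14·7363 − 115² = 103082 − 13225 = 89857
r = S_xy / √(S_xx·S_yy) = 3603 / √(4653·89857) = 3603 / √418104621 = 3603 / 20447.6067 = 0.1762
t = r·√(n−2)/√(1−r²) = 0.1762·√12 / √(1−0.031046) = 0.610375 / 0.984355 = 0.620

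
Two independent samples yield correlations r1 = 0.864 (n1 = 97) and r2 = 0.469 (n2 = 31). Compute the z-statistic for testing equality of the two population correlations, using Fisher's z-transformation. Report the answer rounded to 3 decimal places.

3.716

z1 = atanh(0.864) = 1.308913,  z2 = atanh(0.469) = 0.508788
SE = √(1/(n1−3) + 1/(n2−3)) = √(1/94 + 1/28) = √(0.0106383 + 0.0357143) = √0.0463526 = 0.215297
z = (z1 − z2)/SE = (1.308913 − 0.508788) / 0.215297 = 0.800125 / 0.215297 = 3.716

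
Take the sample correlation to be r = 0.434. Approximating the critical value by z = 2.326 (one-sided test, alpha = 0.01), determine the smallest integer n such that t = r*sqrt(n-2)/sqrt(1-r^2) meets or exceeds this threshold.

26

Need r·√(n−2)/√(1−r²) ≥ 2.326
√(n−2) ≥ 2.326·√(1−0.188356) / 0.434 = 2.326·0.900913 / 0.434 = 4.8284
n−2 ≥ 23.3134  ⇒  n ≥ 25.3134
Smallest integer n = 26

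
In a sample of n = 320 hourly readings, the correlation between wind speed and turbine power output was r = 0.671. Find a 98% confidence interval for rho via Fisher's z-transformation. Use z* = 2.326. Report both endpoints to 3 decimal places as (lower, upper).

(0.593, 0.737)

z_r = atanh(0.671) = 0.812560;  SE = 1/√(n−3) = 1/√317 = 0.056166
z-limits: 0.812560 ± 2.326·0.056166 = 0.812560 ± 0.130642 = [0.681918, 0.943202]
ρ-limits: (tanh 0.681918, tanh 0.943202) = (0.593, 0.737)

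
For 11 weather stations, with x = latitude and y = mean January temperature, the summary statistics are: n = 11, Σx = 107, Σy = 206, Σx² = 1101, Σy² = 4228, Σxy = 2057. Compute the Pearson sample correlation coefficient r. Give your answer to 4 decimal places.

0.3563

S_xy = nΣxy − ΣxΣy = 11·2057 − 107·206 = 22627 − 22042 = 585
S_xx = nΣx² − (Σx)² = 11·1101 − 107² = 12111 − 11449 = 662
S_yy = nΣy² − (Σy)² = 11·4228 − 206² = 46508 − 42436 = 4072
r = S_xy / √(S_xx·S_yy) = 585 / √(662·4072) = 585 / √2695664 = 585 / 1641.8477 = 0.3563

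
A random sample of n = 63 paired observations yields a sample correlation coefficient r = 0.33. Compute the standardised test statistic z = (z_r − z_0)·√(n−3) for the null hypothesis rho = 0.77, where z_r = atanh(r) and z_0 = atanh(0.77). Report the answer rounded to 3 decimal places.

-5.248

z_r = atanh(0.33) = 0.342828,  z_0 = atanh(0.77) = 1.020328
SE = 1/√(n−3) = 1/√60 = 0.129099
z = (z_r − z_0)/SE = (0.342828 − 1.020328) / 0.129099 = -0.677500 / 0.129099 = -5.248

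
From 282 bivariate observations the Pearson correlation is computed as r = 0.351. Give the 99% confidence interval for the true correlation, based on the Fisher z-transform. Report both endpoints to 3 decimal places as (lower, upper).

(0.209, 0.478)

z_r = atanh(0.351) = 0.366584;  SE = 1/√(n−3) = 1/√279 = 0.059868
z-limits: 0.366584 ± 2.576·0.059868 = 0.366584 ± 0.154220 = [0.212364, 0.520804]
ρ-limits: (tanh 0.212364, tanh 0.520804) = (0.209, 0.478)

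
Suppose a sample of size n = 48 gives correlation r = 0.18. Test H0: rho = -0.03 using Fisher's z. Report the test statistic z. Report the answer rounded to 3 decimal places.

1.422

z_r = atanh(0.18) = 0.181983,  z_0 = atanh(-0.03) = -0.030009
SE = 1/√(n−3) = 1/√45 = 0.149071
z = (z_r − z_0)/SE = (0.181983 − (-0.030009)) / 0.149071 = 0.211992 / 0.149071 = 1.422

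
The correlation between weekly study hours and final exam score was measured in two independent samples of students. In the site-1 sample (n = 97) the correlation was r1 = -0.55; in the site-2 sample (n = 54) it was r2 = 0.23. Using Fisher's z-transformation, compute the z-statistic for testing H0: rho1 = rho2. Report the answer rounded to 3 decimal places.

-4.902

Fisher z-transforms: z1 = atanh(-0.55) = -0.618381, z2 = atanh(0.23) = 0.234189; difference d = -0.852570
Var(d) = 1/94 + 1/51 = 0.0106383 + 0.0196078 = 0.0302461
z = d/√Var(d) = -0.852570 / √0.0302461 = -0.852570 / 0.173914 = -4.902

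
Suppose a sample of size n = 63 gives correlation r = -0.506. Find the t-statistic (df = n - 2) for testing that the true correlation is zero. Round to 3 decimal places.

1 − r² = 1 − 0.256036 = 0.743964;  √(1−r²) = 0.862533
√(n−2) = √61 = 7.810250
t = r·√(n−2)/√(1−r²) = -0.506 · 7.810250 / 0.862533 = -4.582

-4.582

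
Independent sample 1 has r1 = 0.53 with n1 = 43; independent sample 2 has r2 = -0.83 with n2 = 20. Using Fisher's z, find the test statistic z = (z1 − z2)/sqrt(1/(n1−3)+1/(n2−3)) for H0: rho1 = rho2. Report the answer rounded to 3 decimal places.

6.142

z1 = atanh(0.53) = 0.590145,  z2 = atanh(-0.83) = -1.188136
SE = √(1/(n1−3) + 1/(n2−3)) = √(1/40 + 1/17) = √(0.0250000 + 0.0588235) = √0.0838235 = 0.289523
z = (z1 − z2)/SE = (0.590145 − (-1.188136)) / 0.289523 = 1.778281 / 0.289523 = 6.142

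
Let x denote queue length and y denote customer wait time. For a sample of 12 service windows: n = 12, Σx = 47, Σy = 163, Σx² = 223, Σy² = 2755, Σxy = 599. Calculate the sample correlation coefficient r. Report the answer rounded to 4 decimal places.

S_xy = nΣxy − ΣxΣy = 12·599 − 47·163 = 7188 − 7661 = -473
S_xx = nΣx² − (Σx)² = 12·223 − 47² = 2676 − 2209 = 467
S_yy = nΣy² − (Σy)² = 12·2755 − 163² = 33060 − 26569 = 6491
r = S_xy / √(S_xx·S_yy) = -473 / √(467·6491) = -473 / √3031297 = -473 / 1741.0620 = -0.2717

-0.2717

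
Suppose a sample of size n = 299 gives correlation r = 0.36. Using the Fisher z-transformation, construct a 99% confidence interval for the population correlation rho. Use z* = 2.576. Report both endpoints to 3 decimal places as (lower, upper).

Fisher z: z_r = atanh(r) = ½·ln((1+0.36)/(1−0.36)) = 0.376886
SE(z) = 1/√(n−3) = 1/√296 = 0.058124
99% ⇒ z* = 2.576; margin = 2.576·0.058124 = 0.149727
CI on z-scale: (0.227159, 0.526613)
Back-transform: tanh(0.227159) = 0.223331, tanh(0.526613) = 0.482788

(0.223, 0.483)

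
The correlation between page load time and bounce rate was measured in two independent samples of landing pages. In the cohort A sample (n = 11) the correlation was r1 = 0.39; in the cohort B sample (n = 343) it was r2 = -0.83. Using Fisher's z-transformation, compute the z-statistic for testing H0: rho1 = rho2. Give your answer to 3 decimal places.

Fisher z-transforms: z1 = atanh(0.39) = 0.411800, z2 = atanh(-0.83) = -1.188136; difference d = 1.599936
Var(d) = 1/8 + 1/340 = 0.1250000 + 0.0029412 = 0.1279412
z = d/√Var(d) = 1.599936 / √0.1279412 = 1.599936 / 0.357689 = 4.473

4.473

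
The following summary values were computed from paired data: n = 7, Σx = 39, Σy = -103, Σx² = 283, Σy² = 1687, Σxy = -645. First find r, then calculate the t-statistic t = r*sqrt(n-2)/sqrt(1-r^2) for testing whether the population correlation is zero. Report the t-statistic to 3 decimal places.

-2.020

S_xy = nΣxy − ΣxΣy = 7·(-645) − 39·(-103) = -4515 − (-4017) = -498
S_xx = nΣx² − (Σx)² = 7·283 − 39² = 1981 − 1521 = 460
S_yy = nΣy² − (Σy)² = 7·1687 − (-103)² = 11809 − 10609 = 1200
r = S_xy / √(S_xx·S_yy) = -498 / √(460·1200) = -498 / √552000 = -498 / 742.9670 = -0.6703
t = r·√(n−2)/√(1−r²) = -0.6703·√5 / √(1−0.449302) = -1.498836 / 0.742090 = -2.020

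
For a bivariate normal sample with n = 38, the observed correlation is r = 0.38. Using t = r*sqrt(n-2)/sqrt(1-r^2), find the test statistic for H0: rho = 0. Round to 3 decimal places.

t = r·√(n−2) / √(1−r²) with r = 0.38, n = 38
  = 0.38·√36 / √(1 − 0.1444)
  = 0.38·6.000000 / 0.924986
  = 2.280000 / 0.924986 = 2.465

2.465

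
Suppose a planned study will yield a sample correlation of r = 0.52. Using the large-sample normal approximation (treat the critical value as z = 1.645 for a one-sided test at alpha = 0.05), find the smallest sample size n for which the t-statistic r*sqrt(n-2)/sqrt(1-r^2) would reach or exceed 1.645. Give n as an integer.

10

r√(n−2)/√(1−r²) ≥ 1.645  ⇔  n−2 ≥ (1.645)²·(1−r²)/r²
(1−r²)/r² = (1−0.2704)/0.2704 = 2.6982
n ≥ 2 + 2.706025·2.6982 = 2 + 7.3014 = 9.3014
⌈9.3014⌉ = 10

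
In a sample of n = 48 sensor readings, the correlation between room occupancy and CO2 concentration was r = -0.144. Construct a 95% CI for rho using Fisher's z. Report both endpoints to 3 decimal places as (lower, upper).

(-0.411, 0.146)

Fisher z: z_r = atanh(r) = ½·ln((1+(-0.144))/(1−(-0.144))) = -0.145008
SE(z) = 1/√(n−3) = 1/√45 = 0.149071
95% ⇒ z* = 1.960; margin = 1.960·0.149071 = 0.292179
CI on z-scale: (-0.437187, 0.147171)
Back-transform: tanh(-0.437187) = -0.411310, tanh(0.147171) = 0.146118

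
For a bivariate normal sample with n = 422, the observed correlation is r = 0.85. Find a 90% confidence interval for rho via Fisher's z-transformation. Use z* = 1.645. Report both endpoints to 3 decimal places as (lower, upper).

(0.826, 0.871)

Fisher z: z_r = atanh(r) = ½·ln((1+0.85)/(1−0.85)) = 1.256153
SE(z) = 1/√(n−3) = 1/√419 = 0.048853
90% ⇒ z* = 1.645; margin = 1.645·0.048853 = 0.080363
CI on z-scale: (1.175790, 1.336516)
Back-transform: tanh(1.175790) = 0.826119, tanh(1.336516) = 0.870833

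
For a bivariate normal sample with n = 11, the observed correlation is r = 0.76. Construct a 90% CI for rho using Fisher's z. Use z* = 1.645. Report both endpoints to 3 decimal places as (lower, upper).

(0.392, 0.918)

Fisher z: z_r = atanh(r) = ½·ln((1+0.76)/(1−0.76)) = 0.996215
SE(z) = 1/√(n−3) = 1/√8 = 0.353553
90% ⇒ z* = 1.645; margin = 1.645·0.353553 = 0.581595
CI on z-scale: (0.414620, 1.577810)
Back-transform: tanh(0.414620) = 0.392388, tanh(1.577810) = 0.918259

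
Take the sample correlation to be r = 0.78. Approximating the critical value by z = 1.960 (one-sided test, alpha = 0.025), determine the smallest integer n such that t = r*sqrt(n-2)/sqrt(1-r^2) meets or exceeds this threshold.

5

r√(n−2)/√(1−r²) ≥ 1.960  ⇔  n−2 ≥ (1.960)²·(1−r²)/r²
(1−r²)/r² = (1−0.6084)/0.6084 = 0.6437
n ≥ 2 + 3.8416·0.6437 = 2 + 2.4728 = 4.4728
⌈4.4728⌉ = 5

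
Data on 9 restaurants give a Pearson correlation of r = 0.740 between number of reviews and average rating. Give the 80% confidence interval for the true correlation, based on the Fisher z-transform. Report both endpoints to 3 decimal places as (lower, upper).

Fisher z: z_r = atanh(r) = ½·ln((1+0.740)/(1−0.740)) = 0.950479
SE(z) = 1/√(n−3) = 1/√6 = 0.408248
80% ⇒ z* = 1.282; margin = 1.282·0.408248 = 0.523374
CI on z-scale: (0.427105, 1.473853)
Back-transform: tanh(0.427105) = 0.402899, tanh(1.473853) = 0.900310

(0.403, 0.900)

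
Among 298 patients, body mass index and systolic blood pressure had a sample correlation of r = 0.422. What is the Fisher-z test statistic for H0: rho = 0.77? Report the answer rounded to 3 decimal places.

-9.794

Fisher z: atanh(0.422) = 0.450123, atanh(0.77) = 1.020328
z = (z_r − z_0)·√(n−3) = (0.450123 − 1.020328)·√295 = -0.570205 · 17.175564 = -9.794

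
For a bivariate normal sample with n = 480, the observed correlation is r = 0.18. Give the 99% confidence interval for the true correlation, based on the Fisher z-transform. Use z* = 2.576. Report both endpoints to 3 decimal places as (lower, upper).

z_r = atanh(0.18) = 0.181983;  SE = 1/√(n−3) = 1/√477 = 0.045787
z-limits: 0.181983 ± 2.576·0.045787 = 0.181983 ± 0.117947 = [0.064036, 0.299930]
ρ-limits: (tanh 0.064036, tanh 0.299930) = (0.064, 0.291)

(0.064, 0.291)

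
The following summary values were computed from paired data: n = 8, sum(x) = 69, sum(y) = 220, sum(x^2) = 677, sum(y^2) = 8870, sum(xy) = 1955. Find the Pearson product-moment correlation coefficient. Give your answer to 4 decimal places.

0.1197

Numerator: nΣxy − (Σx)(Σy) = 8·1955 − (69)(220) = 460
Denominator: √[(nΣx²−(Σx)²)(nΣy²−(Σy)²)]
  nΣx²−(Σx)² = 8·677 − 4761 = 655;  nΣy²−(Σy)² = 8·8870 − 48400 = 22560
  √(655·22560) = √14776800 = 3844.0604
r = 460 / 3844.0604 = 0.1197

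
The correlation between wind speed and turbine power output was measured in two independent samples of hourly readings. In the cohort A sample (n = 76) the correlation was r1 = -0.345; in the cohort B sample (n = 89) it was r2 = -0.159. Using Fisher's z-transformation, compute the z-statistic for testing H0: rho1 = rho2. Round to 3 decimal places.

Fisher z-transforms: z1 = atanh(-0.345) = -0.359757, z2 = atanh(-0.159) = -0.160361; difference d = -0.199396
Var(d) = 1/73 + 1/86 = 0.0136986 + 0.0116279 = 0.0253265
z = d/√Var(d) = -0.199396 / √0.0253265 = -0.199396 / 0.159143 = -1.253

-1.253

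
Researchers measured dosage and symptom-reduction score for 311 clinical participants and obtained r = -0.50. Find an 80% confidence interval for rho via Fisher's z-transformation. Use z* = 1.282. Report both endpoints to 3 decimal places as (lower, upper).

(-0.553, -0.443)

Fisher z: z_r = atanh(r) = ½·ln((1+(-0.50))/(1−(-0.50))) = -0.549306
SE(z) = 1/√(n−3) = 1/√308 = 0.056980
80% ⇒ z* = 1.282; margin = 1.282·0.056980 = 0.073048
CI on z-scale: (-0.622354, -0.476258)
Back-transform: tanh(-0.622354) = -0.552765, tanh(-0.476258) = -0.443242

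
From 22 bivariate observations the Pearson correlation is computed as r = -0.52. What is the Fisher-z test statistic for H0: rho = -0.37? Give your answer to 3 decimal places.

Fisher z: atanh(-0.52) = -0.576340, atanh(-0.37) = -0.388423
z = (z_r − z_0)·√(n−3) = (-0.576340 − (-0.388423))·√19 = -0.187917 · 4.358899 = -0.819

-0.819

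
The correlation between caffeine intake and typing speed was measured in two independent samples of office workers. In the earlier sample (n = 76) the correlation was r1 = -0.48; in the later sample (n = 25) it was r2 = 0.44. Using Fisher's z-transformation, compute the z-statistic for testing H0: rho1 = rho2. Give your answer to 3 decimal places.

z1 = atanh(-0.48) = -0.522984,  z2 = atanh(0.44) = 0.472231
SE = √(1/(n1−3) + 1/(n2−3)) = √(1/73 + 1/22) = √(0.0136986 + 0.0454545) = √0.0591531 = 0.243214
z = (z1 − z2)/SE = (-0.522984 − 0.472231) / 0.243214 = -0.995215 / 0.243214 = -4.092

-4.092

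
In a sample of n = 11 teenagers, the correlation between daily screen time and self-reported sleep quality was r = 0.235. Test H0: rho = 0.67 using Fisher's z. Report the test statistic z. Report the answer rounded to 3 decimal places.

Fisher z: atanh(0.235) = 0.239475, atanh(0.67) = 0.810743
z = (z_r − z_0)·√(n−3) = (0.239475 − 0.810743)·√8 = -0.571268 · 2.828427 = -1.616

-1.616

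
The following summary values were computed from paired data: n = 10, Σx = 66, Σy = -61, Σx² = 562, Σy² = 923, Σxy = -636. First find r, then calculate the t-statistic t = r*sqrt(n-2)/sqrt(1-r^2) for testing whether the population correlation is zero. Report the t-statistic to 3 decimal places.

-5.362

Numerator: nΣxy − (Σx)(Σy) = 10·(-636) − (66)(-61) = -2334
Denominator: √[(nΣx²−(Σx)²)(nΣy²−(Σy)²)]
  nΣx²−(Σx)² = 10·562 − 4356 = 1264;  nΣy²−(Σy)² = 10·923 − 3721 = 5509
  √(1264·5509) = √6963376 = 2638.8209
r = -2334 / 2638.8209 = -0.8845
t = r·√(n−2)/√(1−r²) = -0.8845·√8 / √(1−0.782340) = -2.501744 / 0.466540 = -5.362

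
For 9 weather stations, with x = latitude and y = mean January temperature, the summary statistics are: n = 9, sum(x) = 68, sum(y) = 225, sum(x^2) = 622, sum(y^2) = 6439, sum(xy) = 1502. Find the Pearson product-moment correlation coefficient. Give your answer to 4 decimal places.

S_xy = nΣxy − ΣxΣy = 9·1502 − 68·225 = 13518 − 15300 = -1782
S_xx = nΣx² − (Σx)² = 9·622 − 68² = 5598 − 4624 = 974
S_yy = nΣy² − (Σy)² = 9·6439 − 225² = 57951 − 50625 = 7326
r = S_xy / √(S_xx·S_yy) = -1782 / √(974·7326) = -1782 / √7135524 = -1782 / 2671.2402 = -0.6671

-0.6671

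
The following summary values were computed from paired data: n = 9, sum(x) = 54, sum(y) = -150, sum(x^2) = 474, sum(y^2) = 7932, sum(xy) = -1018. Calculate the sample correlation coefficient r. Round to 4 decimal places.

-0.1307

Numerator: nΣxy − (Σx)(Σy) = 9·(-1018) − (54)(-150) = -1062
Denominator: √[(nΣx²−(Σx)²)(nΣy²−(Σy)²)]
  nΣx²−(Σx)² = 9·474 − 2916 = 1350;  nΣy²−(Σy)² = 9·7932 − 22500 = 48888
  √(1350·48888) = √65998800 = 8123.9645
r = -1062 / 8123.9645 = -0.1307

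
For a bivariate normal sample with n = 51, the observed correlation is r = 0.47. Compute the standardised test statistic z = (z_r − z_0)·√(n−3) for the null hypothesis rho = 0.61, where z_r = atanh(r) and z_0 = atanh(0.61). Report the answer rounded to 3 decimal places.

z_r = atanh(0.47) = 0.510070,  z_0 = atanh(0.61) = 0.708921
SE = 1/√(n−3) = 1/√48 = 0.144338
z = (z_r − z_0)/SE = (0.510070 − 0.708921) / 0.144338 = -0.198851 / 0.144338 = -1.378

-1.378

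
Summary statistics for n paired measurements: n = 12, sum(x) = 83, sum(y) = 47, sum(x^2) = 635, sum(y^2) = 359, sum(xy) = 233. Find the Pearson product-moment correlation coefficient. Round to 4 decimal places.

Numerator: nΣxy − (Σx)(Σy) = 12·233 − (83)(47) = -1105
Denominator: √[(nΣx²−(Σx)²)(nΣy²−(Σy)²)]
  nΣx²−(Σx)² = 12·635 − 6889 = 731;  nΣy²−(Σy)² = 12·359 − 2209 = 2099
  √(731·2099) = √1534369 = 1238.6965
r = -1105 / 1238.6965 = -0.8921

-0.8921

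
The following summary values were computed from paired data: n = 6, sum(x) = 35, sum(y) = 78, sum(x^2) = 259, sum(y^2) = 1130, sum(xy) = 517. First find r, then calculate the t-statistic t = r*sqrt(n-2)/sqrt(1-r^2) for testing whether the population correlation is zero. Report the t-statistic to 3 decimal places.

2.472

S_xy = nΣxy − ΣxΣy = 6·517 − 35·78 = 3102 − 2730 = 372
S_xx = nΣx² − (Σx)² = 6·259 − 35² = 1554 − 1225 = 329
S_yy = nΣy² − (Σy)² = 6·1130 − 78² = 6780 − 6084 = 696
r = S_xy / √(S_xx·S_yy) = 372 / √(329·696) = 372 / √228984 = 372 / 478.5227 = 0.7774
t = r·√(n−2)/√(1−r²) = 0.7774·√4 / √(1−0.604351) = 1.554800 / 0.629006 = 2.472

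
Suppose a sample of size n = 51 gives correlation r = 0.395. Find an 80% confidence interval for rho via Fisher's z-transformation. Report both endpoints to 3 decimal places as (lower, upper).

(0.229, 0.539)

Fisher z: z_r = atanh(r) = ½·ln((1+0.395)/(1−0.395)) = 0.417711
SE(z) = 1/√(n−3) = 1/√48 = 0.144338
80% ⇒ z* = 1.282; margin = 1.282·0.144338 = 0.185041
CI on z-scale: (0.232670, 0.602752)
Back-transform: tanh(0.232670) = 0.228560, tanh(0.602752) = 0.539005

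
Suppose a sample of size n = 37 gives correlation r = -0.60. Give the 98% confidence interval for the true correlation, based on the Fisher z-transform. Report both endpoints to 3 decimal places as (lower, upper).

z_r = atanh(-0.60) = -0.693147;  SE = 1/√(n−3) = 1/√34 = 0.171499
z-limits: -0.693147 ± 2.326·0.171499 = -0.693147 ± 0.398907 = [-1.092054, -0.294240]
ρ-limits: (tanh -1.092054, tanh -0.294240) = (-0.798, -0.286)

(-0.798, -0.286)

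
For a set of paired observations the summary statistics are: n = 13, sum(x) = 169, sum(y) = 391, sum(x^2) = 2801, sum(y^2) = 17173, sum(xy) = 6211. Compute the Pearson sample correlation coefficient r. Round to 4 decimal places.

Numerator: nΣxy − (Σx)(Σy) = 13·6211 − (169)(391) = 14664
Denominator: √[(nΣx²−(Σx)²)(nΣy²−(Σy)²)]
  nΣx²−(Σx)² = 13·2801 − 28561 = 7852;  nΣy²−(Σy)² = 13·17173 − 152881 = 70368
  √(7852·70368) = √552529536 = 23505.9468
r = 14664 / 23505.9468 = 0.6238

0.6238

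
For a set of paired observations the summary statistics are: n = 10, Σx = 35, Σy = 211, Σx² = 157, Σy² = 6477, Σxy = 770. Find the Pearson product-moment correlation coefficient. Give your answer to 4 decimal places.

Numerator: nΣxy − (Σx)(Σy) = 10·770 − (35)(211) = 315
Denominator: √[(nΣx²−(Σx)²)(nΣy²−(Σy)²)]
  nΣx²−(Σx)² = 10·157 − 1225 = 345;  nΣy²−(Σy)² = 10·6477 − 44521 = 20249
  √(345·20249) = √6985905 = 2643.0863
r = 315 / 2643.0863 = 0.1192

0.1192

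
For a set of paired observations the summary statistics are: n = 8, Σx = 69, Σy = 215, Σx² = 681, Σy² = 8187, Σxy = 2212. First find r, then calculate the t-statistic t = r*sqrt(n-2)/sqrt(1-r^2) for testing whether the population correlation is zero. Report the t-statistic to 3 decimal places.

3.117

Numerator: nΣxy − (Σx)(Σy) = 8·2212 − (69)(215) = 2861
Denominator: √[(nΣx²−(Σx)²)(nΣy²−(Σy)²)]
  nΣx²−(Σx)² = 8·681 − 4761 = 687;  nΣy²−(Σy)² = 8·8187 − 46225 = 19271
  √(687·19271) = √13239177 = 3638.5680
r = 2861 / 3638.5680 = 0.7863
t = r·√(n−2)/√(1−r²) = 0.7863·√6 / √(1−0.618268) = 1.926034 / 0.617845 = 3.117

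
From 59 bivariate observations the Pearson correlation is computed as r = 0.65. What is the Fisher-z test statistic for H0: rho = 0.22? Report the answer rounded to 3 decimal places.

4.128

z_r = atanh(0.65) = 0.775299,  z_0 = atanh(0.22) = 0.223656
SE = 1/√(n−3) = 1/√56 = 0.133631
z = (z_r − z_0)/SE = (0.775299 − 0.223656) / 0.133631 = 0.551643 / 0.133631 = 4.128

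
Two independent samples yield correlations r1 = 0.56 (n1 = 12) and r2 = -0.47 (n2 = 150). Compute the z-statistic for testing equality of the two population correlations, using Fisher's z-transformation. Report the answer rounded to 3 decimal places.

3.328

z1 = atanh(0.56) = 0.632833,  z2 = atanh(-0.47) = -0.510070
SE = √(1/(n1−3) + 1/(n2−3)) = √(1/9 + 1/147) = √(0.1111111 + 0.0068027) = √0.1179138 = 0.343386
z = (z1 − z2)/SE = (0.632833 − (-0.510070)) / 0.343386 = 1.142903 / 0.343386 = 3.328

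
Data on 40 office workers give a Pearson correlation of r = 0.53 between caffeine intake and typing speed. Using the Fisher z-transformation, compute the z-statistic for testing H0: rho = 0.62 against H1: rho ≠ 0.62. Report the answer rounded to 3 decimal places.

-0.820

Fisher z: atanh(0.53) = 0.590145, atanh(0.62) = 0.725005
z = (z_r − z_0)·√(n−3) = (0.590145 − 0.725005)·√37 = -0.134860 · 6.082763 = -0.820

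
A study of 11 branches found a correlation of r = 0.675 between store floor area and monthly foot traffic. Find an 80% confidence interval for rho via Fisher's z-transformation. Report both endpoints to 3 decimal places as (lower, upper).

(0.351, 0.855)

z_r = atanh(0.675) = 0.819872;  SE = 1/√(n−3) = 1/√8 = 0.353553
z-limits: 0.819872 ± 1.282·0.353553 = 0.819872 ± 0.453255 = [0.366617, 1.273127]
ρ-limits: (tanh 0.366617, tanh 1.273127) = (0.351, 0.855)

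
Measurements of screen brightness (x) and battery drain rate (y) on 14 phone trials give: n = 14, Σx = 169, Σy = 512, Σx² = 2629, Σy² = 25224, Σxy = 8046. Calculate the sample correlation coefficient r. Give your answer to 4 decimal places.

S_xy = nΣxy − ΣxΣy = 14·8046 − 169·512 = 112644 − 86528 = 26116
S_xx = nΣx² − (Σx)² = 14·2629 − 169² = 36806 − 28561 = 8245
S_yy = nΣy² − (Σy)² = 14·25224 − 512² = 353136 − 262144 = 90992
r = S_xy / √(S_xx·S_yy) = 26116 / √(8245·90992) = 26116 / √750229040 = 26116 / 27390.3092 = 0.9535

0.9535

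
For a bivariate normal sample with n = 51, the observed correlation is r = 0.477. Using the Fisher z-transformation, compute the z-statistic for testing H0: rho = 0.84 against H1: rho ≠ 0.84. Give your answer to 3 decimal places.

-4.864

z_r = atanh(0.477) = 0.519093,  z_0 = atanh(0.84) = 1.221174
SE = 1/√(n−3) = 1/√48 = 0.144338
z = (z_r − z_0)/SE = (0.519093 − 1.221174) / 0.144338 = -0.702081 / 0.144338 = -4.864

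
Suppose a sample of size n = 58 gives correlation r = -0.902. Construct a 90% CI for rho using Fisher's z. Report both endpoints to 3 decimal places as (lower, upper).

z_r = atanh(-0.902) = -1.482847;  SE = 1/√(n−3) = 1/√55 = 0.134840
z-limits: -1.482847 ± 1.645·0.134840 = -1.482847 ± 0.221812 = [-1.704659, -1.261035]
ρ-limits: (tanh -1.704659, tanh -1.261035) = (-0.936, -0.851)

(-0.936, -0.851)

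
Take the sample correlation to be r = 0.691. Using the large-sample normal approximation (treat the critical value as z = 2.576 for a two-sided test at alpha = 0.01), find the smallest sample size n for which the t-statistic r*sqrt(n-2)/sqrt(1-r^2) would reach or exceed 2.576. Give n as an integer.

Need r·√(n−2)/√(1−r²) ≥ 2.576
√(n−2) ≥ 2.576·√(1−0.477481) / 0.691 = 2.576·0.722855 / 0.691 = 2.6948
n−2 ≥ 7.2619  ⇒  n ≥ 9.2619
Smallest integer n = 10

10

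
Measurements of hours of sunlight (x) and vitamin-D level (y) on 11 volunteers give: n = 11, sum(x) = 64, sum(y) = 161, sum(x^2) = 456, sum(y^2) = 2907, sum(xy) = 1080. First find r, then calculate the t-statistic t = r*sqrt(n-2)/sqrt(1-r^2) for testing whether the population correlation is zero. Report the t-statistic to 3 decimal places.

S_xy = nΣxy − ΣxΣy = 11·1080 − 64·161 = 11880 − 10304 = 1576
S_xx = nΣx² − (Σx)² = 11·456 − 64² = 5016 − 4096 = 920
S_yy = nΣy² − (Σy)² = 11·2907 − 161² = 31977 − 25921 = 6056
r = S_xy / √(S_xx·S_yy) = 1576 / √(920·6056) = 1576 / √5571520 = 1576 / 2360.4067 = 0.6677
t = r·√(n−2)/√(1−r²) = 0.6677·√9 / √(1−0.445823) = 2.003100 / 0.744431 = 2.691

2.691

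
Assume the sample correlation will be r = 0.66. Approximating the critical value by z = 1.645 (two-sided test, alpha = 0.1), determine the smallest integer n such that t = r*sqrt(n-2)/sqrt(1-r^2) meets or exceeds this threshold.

6

r√(n−2)/√(1−r²) ≥ 1.645  ⇔  n−2 ≥ (1.645)²·(1−r²)/r²
(1−r²)/r² = (1−0.4356)/0.4356 = 1.2957
n ≥ 2 + 2.706025·1.2957 = 2 + 3.5062 = 5.5062
⌈5.5062⌉ = 6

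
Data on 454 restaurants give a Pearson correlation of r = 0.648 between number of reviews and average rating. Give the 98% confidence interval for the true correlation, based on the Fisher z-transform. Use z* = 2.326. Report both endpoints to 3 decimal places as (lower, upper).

Fisher z: z_r = atanh(r) = ½·ln((1+0.648)/(1−0.648)) = 0.771843
SE(z) = 1/√(n−3) = 1/√451 = 0.047088
98% ⇒ z* = 2.326; margin = 2.326·0.047088 = 0.109527
CI on z-scale: (0.662316, 0.881370)
Back-transform: tanh(0.662316) = 0.579903, tanh(0.881370) = 0.707105

(0.580, 0.707)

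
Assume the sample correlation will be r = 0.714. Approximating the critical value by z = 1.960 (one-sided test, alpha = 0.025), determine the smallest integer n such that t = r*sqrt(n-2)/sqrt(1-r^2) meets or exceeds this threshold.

Need r·√(n−2)/√(1−r²) ≥ 1.960
√(n−2) ≥ 1.960·√(1−0.509796) / 0.714 = 1.960·0.700146 / 0.714 = 1.9220
n−2 ≥ 3.6941  ⇒  n ≥ 5.6941
Smallest integer n = 6

6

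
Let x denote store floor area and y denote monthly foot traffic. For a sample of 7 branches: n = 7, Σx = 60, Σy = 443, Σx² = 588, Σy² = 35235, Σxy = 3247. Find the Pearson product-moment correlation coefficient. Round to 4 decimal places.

-0.7552

Numerator: nΣxy − (Σx)(Σy) = 7·3247 − (60)(443) = -3851
Denominator: √[(nΣx²−(Σx)²)(nΣy²−(Σy)²)]
  nΣx²−(Σx)² = 7·588 − 3600 = 516;  nΣy²−(Σy)² = 7·35235 − 196249 = 50396
  √(516·50396) = √26004336 = 5099.4447
r = -3851 / 5099.4447 = -0.7552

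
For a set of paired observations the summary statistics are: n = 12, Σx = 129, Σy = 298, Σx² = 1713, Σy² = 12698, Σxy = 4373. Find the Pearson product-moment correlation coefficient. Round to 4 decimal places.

0.8896

S_xy = nΣxy − ΣxΣy = 12·4373 − 129·298 = 52476 − 38442 = 14034
S_xx = nΣx² − (Σx)² = 12·1713 − 129² = 20556 − 16641 = 3915
S_yy = nΣy² − (Σy)² = 12·12698 − 298² = 152376 − 88804 = 63572
r = S_xy / √(S_xx·S_yy) = 14034 / √(3915·63572) = 14034 / √248884380 = 14034 / 15776.0699 = 0.8896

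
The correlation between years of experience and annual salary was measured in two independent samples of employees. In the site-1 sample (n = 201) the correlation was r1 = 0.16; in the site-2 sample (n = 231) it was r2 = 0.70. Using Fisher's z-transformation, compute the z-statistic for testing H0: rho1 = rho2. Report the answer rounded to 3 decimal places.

Fisher z-transforms: z1 = atanh(0.16) = 0.161387, z2 = atanh(0.70) = 0.867301; difference d = -0.705914
Var(d) = 1/198 + 1/228 = 0.0050505 + 0.0043860 = 0.0094365
z = d/√Var(d) = -0.705914 / √0.0094365 = -0.705914 / 0.097142 = -7.267

-7.267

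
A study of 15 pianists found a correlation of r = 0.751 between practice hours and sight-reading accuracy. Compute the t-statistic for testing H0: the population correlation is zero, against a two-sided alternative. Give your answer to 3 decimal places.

4.101

t = r·√(n−2) / √(1−r²) with r = 0.751, n = 15
  = 0.751·√13 / √(1 − 0.564001)
  = 0.751·3.605551 / 0.660302
  = 2.707769 / 0.660302 = 4.101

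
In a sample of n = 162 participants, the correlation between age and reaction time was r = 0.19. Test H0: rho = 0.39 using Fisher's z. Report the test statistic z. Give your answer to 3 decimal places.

Fisher z: atanh(0.19) = 0.192337, atanh(0.39) = 0.411800
z = (z_r − z_0)·√(n−3) = (0.192337 − 0.411800)·√159 = -0.219463 · 12.609520 = -2.767

-2.767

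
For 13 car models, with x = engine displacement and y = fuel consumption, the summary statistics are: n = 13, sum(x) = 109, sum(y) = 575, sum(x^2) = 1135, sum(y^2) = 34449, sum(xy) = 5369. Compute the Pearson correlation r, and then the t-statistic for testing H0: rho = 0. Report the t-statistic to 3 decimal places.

S_xy = nΣxy − ΣxΣy = 13·5369 − 109·575 = 69797 − 62675 = 7122
S_xx = nΣx² − (Σx)² = 13·1135 − 109² = 14755 − 11881 = 2874
S_yy = nΣy² − (Σy)² = 13·34449 − 575² = 447837 − 330625 = 117212
r = S_xy / √(S_xx·S_yy) = 7122 / √(2874·117212) = 7122 / √336867288 = 7122 / 18353.9448 = 0.3880
t = r·√(n−2)/√(1−r²) = 0.3880·√11 / √(1−0.150544) = 1.286850 / 0.921659 = 1.396

1.396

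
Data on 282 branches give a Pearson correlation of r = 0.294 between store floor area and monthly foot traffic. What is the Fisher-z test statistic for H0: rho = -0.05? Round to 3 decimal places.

5.896

Fisher z: atanh(0.294) = 0.302939, atanh(-0.05) = -0.050042
z = (z_r − z_0)·√(n−3) = (0.302939 − (-0.050042))·√279 = 0.352981 · 16.703293 = 5.896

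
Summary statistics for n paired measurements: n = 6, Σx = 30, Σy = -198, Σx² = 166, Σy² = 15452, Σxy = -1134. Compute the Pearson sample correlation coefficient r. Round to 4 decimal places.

S_xy = nΣxy − ΣxΣy = 6·(-1134) − 30·(-198) = -6804 − (-5940) = -864
S_xx = nΣx² − (Σx)² = 6·166 − 30² = 996 − 900 = 96
S_yy = nΣy² − (Σy)² = 6·15452 − (-198)² = 92712 − 39204 = 53508
r = S_xy / √(S_xx·S_yy) = -864 / √(96·53508) = -864 / √5136768 = -864 / 2266.4439 = -0.3812

-0.3812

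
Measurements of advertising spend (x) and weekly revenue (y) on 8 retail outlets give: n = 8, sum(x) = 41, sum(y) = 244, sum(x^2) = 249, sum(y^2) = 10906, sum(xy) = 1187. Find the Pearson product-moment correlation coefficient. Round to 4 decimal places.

-0.1730

S_xy = nΣxy − ΣxΣy = 8·1187 − 41·244 = 9496 − 10004 = -508
S_xx = nΣx² − (Σx)² = 8·249 − 41² = 1992 − 1681 = 311
S_yy = nΣy² − (Σy)² = 8·10906 − 244² = 87248 − 59536 = 27712
r = S_xy / √(S_xx·S_yy) = -508 / √(311·27712) = -508 / √8618432 = -508 / 2935.7166 = -0.1730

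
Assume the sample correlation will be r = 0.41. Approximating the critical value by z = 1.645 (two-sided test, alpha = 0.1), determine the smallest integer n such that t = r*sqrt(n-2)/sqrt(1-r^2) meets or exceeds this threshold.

16

r√(n−2)/√(1−r²) ≥ 1.645  ⇔  n−2 ≥ (1.645)²·(1−r²)/r²
(1−r²)/r² = (1−0.1681)/0.1681 = 4.9488
n ≥ 2 + 2.706025·4.9488 = 2 + 13.3916 = 15.3916
⌈15.3916⌉ = 16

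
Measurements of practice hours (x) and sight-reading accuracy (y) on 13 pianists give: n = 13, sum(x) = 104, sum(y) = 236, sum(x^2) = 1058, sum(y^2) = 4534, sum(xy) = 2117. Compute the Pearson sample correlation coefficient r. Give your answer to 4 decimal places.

S_xy = nΣxy − ΣxΣy = 13·2117 − 104·236 = 27521 − 24544 = 2977
S_xx = nΣx² − (Σx)² = 13·1058 − 104² = 13754 − 10816 = 2938
S_yy = nΣy² − (Σy)² = 13·4534 − 236² = 58942 − 55696 = 3246
r = S_xy / √(S_xx·S_yy) = 2977 / √(2938·3246) = 2977 / √9536748 = 2977 / 3088.1626 = 0.9640

0.9640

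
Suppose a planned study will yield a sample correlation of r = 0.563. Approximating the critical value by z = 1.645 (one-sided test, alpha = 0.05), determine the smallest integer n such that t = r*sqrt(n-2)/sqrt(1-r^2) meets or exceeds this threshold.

8

Need r·√(n−2)/√(1−r²) ≥ 1.645
√(n−2) ≥ 1.645·√(1−0.316969) / 0.563 = 1.645·0.826457 / 0.563 = 2.4148
n−2 ≥ 5.8313  ⇒  n ≥ 7.8313
Smallest integer n = 8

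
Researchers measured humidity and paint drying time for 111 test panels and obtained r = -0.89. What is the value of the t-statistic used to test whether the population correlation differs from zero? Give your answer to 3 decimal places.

-20.379

t = r·√(n−2) / √(1−r²) with r = -0.89, n = 111
  = -0.89·√109 / √(1 − 0.7921)
  = -0.89·10.440307 / 0.455961
  = -9.291873 / 0.455961 = -20.379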